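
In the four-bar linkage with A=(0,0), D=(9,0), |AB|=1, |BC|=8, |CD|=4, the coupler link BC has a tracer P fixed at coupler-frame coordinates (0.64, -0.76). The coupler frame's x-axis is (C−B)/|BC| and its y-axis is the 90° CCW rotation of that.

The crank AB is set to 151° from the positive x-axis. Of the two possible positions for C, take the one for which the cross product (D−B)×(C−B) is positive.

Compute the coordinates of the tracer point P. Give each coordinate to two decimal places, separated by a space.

-0.01 -0.01

A=(0,0), D=(9.00,0)
B = A + 1.00·(cos151°, sin151°) = (-0.8746, 0.4848)
|BD| = 9.8865
circle(B,8.00) ∩ circle(D,4.00): a=7.3708, h=3.1099
  candidates: C₊=(6.6398,3.2295) cross=30.746; C₋=(6.3348,-2.9828) cross=-30.746
  mode + wants cross > 0 → take C=(6.6398,3.2295) (cross=30.746)
ex = (C−B)/|BC| = (0.9393,0.3431); ey = (-0.3431,0.9393)
P = B + 0.64·ex + -0.76·ey = (-0.0127,-0.0095)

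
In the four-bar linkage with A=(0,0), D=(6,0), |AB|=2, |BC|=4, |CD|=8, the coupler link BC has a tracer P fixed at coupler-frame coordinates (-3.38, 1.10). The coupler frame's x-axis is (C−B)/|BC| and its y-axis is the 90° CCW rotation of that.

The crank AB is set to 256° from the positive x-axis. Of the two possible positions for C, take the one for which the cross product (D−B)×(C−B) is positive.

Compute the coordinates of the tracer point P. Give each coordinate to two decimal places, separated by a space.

A=(0,0), D=(6.00,0)
B = A + 2.00·(cos256°, sin256°) = (-0.4838, -1.9406)
|BD| = 6.7680
circle(B,4.00) ∩ circle(D,8.00): a=-0.1621, h=3.9967
  candidates: C₊=(-1.7851,1.8418) cross=27.050; C₋=(0.5069,-5.8160) cross=-27.050
  mode + wants cross > 0 → take C=(-1.7851,1.8418) (cross=27.050)
ex = (C−B)/|BC| = (-0.3253,0.9456); ey = (-0.9456,-0.3253)
P = B + -3.38·ex + 1.10·ey = (-0.4245,-5.4946)

-0.42 -5.49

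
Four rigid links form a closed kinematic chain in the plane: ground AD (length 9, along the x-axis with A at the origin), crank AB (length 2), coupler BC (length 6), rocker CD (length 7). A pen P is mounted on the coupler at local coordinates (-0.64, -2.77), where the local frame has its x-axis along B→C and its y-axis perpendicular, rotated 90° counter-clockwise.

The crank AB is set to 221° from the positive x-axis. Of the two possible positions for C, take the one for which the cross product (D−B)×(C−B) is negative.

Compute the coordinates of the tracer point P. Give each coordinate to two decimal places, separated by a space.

A=(0,0), D=(9.00,0)
B = A + 2.00·(cos221°, sin221°) = (-1.5094, -1.3121)
|BD| = 10.5910
circle(B,6.00) ∩ circle(D,7.00): a=4.6818, h=3.7525
  candidates: C₊=(2.6714,2.9915) cross=39.742; C₋=(3.6012,-4.4556) cross=-39.742
  mode - wants cross < 0 → take C=(3.6012,-4.4556) (cross=-39.742)
ex = (C−B)/|BC| = (0.8518,-0.5239); ey = (0.5239,0.8518)
P = B + -0.64·ex + -2.77·ey = (-3.5058,-3.3362)

-3.51 -3.34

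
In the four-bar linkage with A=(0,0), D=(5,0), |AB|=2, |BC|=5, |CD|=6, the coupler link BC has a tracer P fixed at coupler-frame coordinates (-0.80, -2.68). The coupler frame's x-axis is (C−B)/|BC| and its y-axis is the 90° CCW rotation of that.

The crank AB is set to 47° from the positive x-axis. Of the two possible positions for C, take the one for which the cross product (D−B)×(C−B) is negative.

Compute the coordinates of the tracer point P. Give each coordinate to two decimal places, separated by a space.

-1.00 2.95

A=(0,0), D=(5.00,0)
B = A + 2.00·(cos47°, sin47°) = (1.3640, 1.4627)
|BD| = 3.9192
circle(B,5.00) ∩ circle(D,6.00): a=0.5562, h=4.9690
  candidates: C₊=(3.7345,5.8650) cross=19.474; C₋=(0.0255,-3.3548) cross=-19.474
  mode - wants cross < 0 → take C=(0.0255,-3.3548) (cross=-19.474)
ex = (C−B)/|BC| = (-0.2677,-0.9635); ey = (0.9635,-0.2677)
P = B + -0.80·ex + -2.68·ey = (-1.0040,2.9509)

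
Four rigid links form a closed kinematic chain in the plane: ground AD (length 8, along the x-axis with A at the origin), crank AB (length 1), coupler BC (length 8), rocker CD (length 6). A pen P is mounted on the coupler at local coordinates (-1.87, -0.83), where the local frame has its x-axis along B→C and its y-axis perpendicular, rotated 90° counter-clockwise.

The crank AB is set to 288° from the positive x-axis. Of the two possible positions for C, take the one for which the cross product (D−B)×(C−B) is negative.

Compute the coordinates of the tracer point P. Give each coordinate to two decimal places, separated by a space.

A=(0,0), D=(8.00,0)
B = A + 1.00·(cos288°, sin288°) = (0.3090, -0.9511)
|BD| = 7.7496
circle(B,8.00) ∩ circle(D,6.00): a=5.6813, h=5.6323
  candidates: C₊=(5.2562,5.3359) cross=43.648; C₋=(6.6386,-5.8435) cross=-43.648
  mode - wants cross < 0 → take C=(6.6386,-5.8435) (cross=-43.648)
ex = (C−B)/|BC| = (0.7912,-0.6116); ey = (0.6116,0.7912)
P = B + -1.87·ex + -0.83·ey = (-1.6781,-0.4641)

-1.68 -0.46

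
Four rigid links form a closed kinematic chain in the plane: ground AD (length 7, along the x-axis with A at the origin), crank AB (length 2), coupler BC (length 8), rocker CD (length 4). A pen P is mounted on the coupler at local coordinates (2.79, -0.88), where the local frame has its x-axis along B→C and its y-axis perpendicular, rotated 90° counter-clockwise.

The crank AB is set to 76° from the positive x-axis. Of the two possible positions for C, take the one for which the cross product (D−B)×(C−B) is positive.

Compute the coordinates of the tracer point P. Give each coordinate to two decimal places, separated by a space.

3.40 1.73

A=(0,0), D=(7.00,0)
B = A + 2.00·(cos76°, sin76°) = (0.4838, 1.9406)
|BD| = 6.7990
circle(B,8.00) ∩ circle(D,4.00): a=6.9294, h=3.9979
  candidates: C₊=(8.2661,3.7943) cross=27.181; C₋=(5.9839,-3.8688) cross=-27.181
  mode + wants cross > 0 → take C=(8.2661,3.7943) (cross=27.181)
ex = (C−B)/|BC| = (0.9728,0.2317); ey = (-0.2317,0.9728)
P = B + 2.79·ex + -0.88·ey = (3.4018,1.7310)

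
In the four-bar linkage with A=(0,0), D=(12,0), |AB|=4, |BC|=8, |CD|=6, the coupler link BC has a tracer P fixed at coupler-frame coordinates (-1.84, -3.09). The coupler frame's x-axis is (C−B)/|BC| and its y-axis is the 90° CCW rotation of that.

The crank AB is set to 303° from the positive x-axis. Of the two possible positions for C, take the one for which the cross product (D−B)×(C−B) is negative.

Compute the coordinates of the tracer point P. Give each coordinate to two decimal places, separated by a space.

-0.46 -5.80

A=(0,0), D=(12.00,0)
B = A + 4.00·(cos303°, sin303°) = (2.1786, -3.3547)
|BD| = 10.3786
circle(B,8.00) ∩ circle(D,6.00): a=6.5382, h=4.6100
  candidates: C₊=(6.8757,3.1212) cross=47.845; C₋=(9.8559,-5.6038) cross=-47.845
  mode - wants cross < 0 → take C=(9.8559,-5.6038) (cross=-47.845)
ex = (C−B)/|BC| = (0.9597,-0.2811); ey = (0.2811,0.9597)
P = B + -1.84·ex + -3.09·ey = (-0.4560,-5.8027)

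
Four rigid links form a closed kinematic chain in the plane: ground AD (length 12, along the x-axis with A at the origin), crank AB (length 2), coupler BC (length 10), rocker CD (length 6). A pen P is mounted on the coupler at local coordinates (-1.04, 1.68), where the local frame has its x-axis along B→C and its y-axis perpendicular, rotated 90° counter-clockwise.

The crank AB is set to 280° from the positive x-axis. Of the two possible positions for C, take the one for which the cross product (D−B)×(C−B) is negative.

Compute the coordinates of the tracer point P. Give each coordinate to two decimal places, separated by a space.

A=(0,0), D=(12.00,0)
B = A + 2.00·(cos280°, sin280°) = (0.3473, -1.9696)
|BD| = 11.8180
circle(B,10.00) ∩ circle(D,6.00): a=8.6167, h=5.0746
  candidates: C₊=(7.9978,4.4701) cross=59.972; C₋=(9.6893,-5.5372) cross=-59.972
  mode - wants cross < 0 → take C=(9.6893,-5.5372) (cross=-59.972)
ex = (C−B)/|BC| = (0.9342,-0.3568); ey = (0.3568,0.9342)
P = B + -1.04·ex + 1.68·ey = (-0.0249,-0.0291)

-0.02 -0.03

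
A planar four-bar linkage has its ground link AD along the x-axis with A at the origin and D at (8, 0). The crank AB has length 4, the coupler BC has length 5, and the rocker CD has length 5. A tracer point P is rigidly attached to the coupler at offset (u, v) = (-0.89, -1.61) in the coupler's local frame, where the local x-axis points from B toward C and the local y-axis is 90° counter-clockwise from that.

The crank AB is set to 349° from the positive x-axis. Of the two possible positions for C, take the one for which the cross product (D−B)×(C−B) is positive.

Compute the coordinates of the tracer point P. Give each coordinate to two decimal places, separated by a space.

A=(0,0), D=(8.00,0)
B = A + 4.00·(cos349°, sin349°) = (3.9265, -0.7632)
|BD| = 4.1444
circle(B,5.00) ∩ circle(D,5.00): a=2.0722, h=4.5504
  candidates: C₊=(5.1252,4.0909) cross=18.859; C₋=(6.8013,-4.8542) cross=-18.859
  mode + wants cross > 0 → take C=(5.1252,4.0909) (cross=18.859)
ex = (C−B)/|BC| = (0.2397,0.9708); ey = (-0.9708,0.2397)
P = B + -0.89·ex + -1.61·ey = (5.2762,-2.0133)

5.28 -2.01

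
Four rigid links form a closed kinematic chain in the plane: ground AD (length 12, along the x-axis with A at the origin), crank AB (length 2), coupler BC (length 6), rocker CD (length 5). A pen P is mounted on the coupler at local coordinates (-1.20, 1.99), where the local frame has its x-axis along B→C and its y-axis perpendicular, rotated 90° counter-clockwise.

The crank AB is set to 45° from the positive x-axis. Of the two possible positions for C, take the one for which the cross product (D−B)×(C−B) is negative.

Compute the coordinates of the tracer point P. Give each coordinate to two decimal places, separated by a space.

0.98 3.70

A=(0,0), D=(12.00,0)
B = A + 2.00·(cos45°, sin45°) = (1.4142, 1.4142)
|BD| = 10.6798
circle(B,6.00) ∩ circle(D,5.00): a=5.8549, h=1.3115
  candidates: C₊=(7.3912,1.9389) cross=14.007; C₋=(7.0439,-0.6611) cross=-14.007
  mode - wants cross < 0 → take C=(7.0439,-0.6611) (cross=-14.007)
ex = (C−B)/|BC| = (0.9383,-0.3459); ey = (0.3459,0.9383)
P = B + -1.20·ex + 1.99·ey = (0.9766,3.6964)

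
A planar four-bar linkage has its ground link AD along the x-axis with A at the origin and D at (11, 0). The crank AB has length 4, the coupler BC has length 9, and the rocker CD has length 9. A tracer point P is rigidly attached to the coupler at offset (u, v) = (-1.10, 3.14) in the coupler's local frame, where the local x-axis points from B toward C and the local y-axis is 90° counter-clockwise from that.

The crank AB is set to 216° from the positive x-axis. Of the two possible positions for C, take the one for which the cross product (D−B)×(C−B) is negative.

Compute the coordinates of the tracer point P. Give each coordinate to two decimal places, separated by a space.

A=(0,0), D=(11.00,0)
B = A + 4.00·(cos216°, sin216°) = (-3.2361, -2.3511)
|BD| = 14.4289
circle(B,9.00) ∩ circle(D,9.00): a=7.2145, h=5.3807
  candidates: C₊=(3.0052,4.1332) cross=77.637; C₋=(4.7587,-6.4843) cross=-77.637
  mode - wants cross < 0 → take C=(4.7587,-6.4843) (cross=-77.637)
ex = (C−B)/|BC| = (0.8883,-0.4592); ey = (0.4592,0.8883)
P = B + -1.10·ex + 3.14·ey = (-2.7712,0.9433)

-2.77 0.94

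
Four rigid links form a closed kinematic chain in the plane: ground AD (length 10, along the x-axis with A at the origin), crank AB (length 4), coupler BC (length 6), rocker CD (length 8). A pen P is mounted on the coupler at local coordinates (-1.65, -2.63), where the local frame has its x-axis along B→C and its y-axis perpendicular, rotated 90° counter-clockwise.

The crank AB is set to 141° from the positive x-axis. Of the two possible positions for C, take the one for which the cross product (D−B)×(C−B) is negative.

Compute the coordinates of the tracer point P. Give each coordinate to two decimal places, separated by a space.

A=(0,0), D=(10.00,0)
B = A + 4.00·(cos141°, sin141°) = (-3.1086, 2.5173)
|BD| = 13.3481
circle(B,6.00) ∩ circle(D,8.00): a=5.6252, h=2.0873
  candidates: C₊=(2.8093,3.5063) cross=27.862; C₋=(2.0220,-0.5935) cross=-27.862
  mode - wants cross < 0 → take C=(2.0220,-0.5935) (cross=-27.862)
ex = (C−B)/|BC| = (0.8551,-0.5185); ey = (0.5185,0.8551)
P = B + -1.65·ex + -2.63·ey = (-5.8830,1.1238)

-5.88 1.12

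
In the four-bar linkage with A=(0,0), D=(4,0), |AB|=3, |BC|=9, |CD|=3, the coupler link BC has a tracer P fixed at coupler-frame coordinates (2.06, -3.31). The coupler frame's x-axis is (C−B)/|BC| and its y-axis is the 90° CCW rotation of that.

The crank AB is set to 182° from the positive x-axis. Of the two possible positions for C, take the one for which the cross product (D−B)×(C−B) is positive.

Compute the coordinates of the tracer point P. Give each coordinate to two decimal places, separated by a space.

A=(0,0), D=(4.00,0)
B = A + 3.00·(cos182°, sin182°) = (-2.9982, -0.1047)
|BD| = 6.9990
circle(B,9.00) ∩ circle(D,3.00): a=8.6431, h=2.5093
  candidates: C₊=(5.6064,2.5337) cross=17.563; C₋=(5.6815,-2.4845) cross=-17.563
  mode + wants cross > 0 → take C=(5.6064,2.5337) (cross=17.563)
ex = (C−B)/|BC| = (0.9561,0.2932); ey = (-0.2932,0.9561)
P = B + 2.06·ex + -3.31·ey = (-0.0583,-2.6654)

-0.06 -2.67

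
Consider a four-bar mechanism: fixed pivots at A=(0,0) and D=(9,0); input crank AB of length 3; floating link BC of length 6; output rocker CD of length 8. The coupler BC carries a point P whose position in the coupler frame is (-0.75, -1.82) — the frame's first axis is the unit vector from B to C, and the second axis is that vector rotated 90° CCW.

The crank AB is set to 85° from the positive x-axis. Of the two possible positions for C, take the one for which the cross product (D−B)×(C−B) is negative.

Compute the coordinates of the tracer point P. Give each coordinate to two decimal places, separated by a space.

-1.68 3.34

A=(0,0), D=(9.00,0)
B = A + 3.00·(cos85°, sin85°) = (0.2615, 2.9886)
|BD| = 9.2355
circle(B,6.00) ∩ circle(D,8.00): a=3.1018, h=5.1360
  candidates: C₊=(4.8584,6.8445) cross=47.433; C₋=(1.5344,-2.8748) cross=-47.433
  mode - wants cross < 0 → take C=(1.5344,-2.8748) (cross=-47.433)
ex = (C−B)/|BC| = (0.2122,-0.9772); ey = (0.9772,0.2122)
P = B + -0.75·ex + -1.82·ey = (-1.6762,3.3354)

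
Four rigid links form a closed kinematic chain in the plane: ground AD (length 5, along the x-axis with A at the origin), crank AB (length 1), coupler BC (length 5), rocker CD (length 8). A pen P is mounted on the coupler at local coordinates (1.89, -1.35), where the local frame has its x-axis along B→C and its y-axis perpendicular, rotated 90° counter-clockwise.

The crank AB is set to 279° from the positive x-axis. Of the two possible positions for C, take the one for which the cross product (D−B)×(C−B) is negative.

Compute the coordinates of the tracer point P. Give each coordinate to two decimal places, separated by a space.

A=(0,0), D=(5.00,0)
B = A + 1.00·(cos279°, sin279°) = (0.1564, -0.9877)
|BD| = 4.9432
circle(B,5.00) ∩ circle(D,8.00): a=-1.4732, h=4.7781
  candidates: C₊=(-2.2417,3.3997) cross=23.619; C₋=(-0.3323,-5.9637) cross=-23.619
  mode - wants cross < 0 → take C=(-0.3323,-5.9637) (cross=-23.619)
ex = (C−B)/|BC| = (-0.0978,-0.9952); ey = (0.9952,-0.0978)
P = B + 1.89·ex + -1.35·ey = (-1.3719,-2.7367)

-1.37 -2.74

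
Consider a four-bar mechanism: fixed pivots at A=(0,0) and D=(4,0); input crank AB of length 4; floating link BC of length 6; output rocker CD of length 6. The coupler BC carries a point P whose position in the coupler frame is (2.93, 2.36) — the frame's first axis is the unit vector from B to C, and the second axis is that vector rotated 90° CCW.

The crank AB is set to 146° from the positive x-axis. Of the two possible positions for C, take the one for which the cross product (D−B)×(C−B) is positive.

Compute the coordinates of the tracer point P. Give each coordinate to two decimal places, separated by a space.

A=(0,0), D=(4.00,0)
B = A + 4.00·(cos146°, sin146°) = (-3.3162, 2.2368)
|BD| = 7.6504
circle(B,6.00) ∩ circle(D,6.00): a=3.8252, h=4.6225
  candidates: C₊=(1.6934,5.5389) cross=35.364; C₋=(-1.0096,-3.3022) cross=-35.364
  mode + wants cross > 0 → take C=(1.6934,5.5389) (cross=35.364)
ex = (C−B)/|BC| = (0.8349,0.5504); ey = (-0.5504,0.8349)
P = B + 2.93·ex + 2.36·ey = (-2.1687,5.8198)

-2.17 5.82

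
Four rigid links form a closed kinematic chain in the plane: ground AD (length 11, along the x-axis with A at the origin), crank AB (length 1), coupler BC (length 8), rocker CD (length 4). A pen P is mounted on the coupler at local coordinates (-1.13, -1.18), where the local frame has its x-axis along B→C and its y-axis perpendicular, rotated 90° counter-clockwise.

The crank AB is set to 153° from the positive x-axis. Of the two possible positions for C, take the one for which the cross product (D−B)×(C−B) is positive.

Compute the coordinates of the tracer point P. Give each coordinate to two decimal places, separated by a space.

-1.96 -0.78

A=(0,0), D=(11.00,0)
B = A + 1.00·(cos153°, sin153°) = (-0.8910, 0.4540)
|BD| = 11.8997
circle(B,8.00) ∩ circle(D,4.00): a=7.9667, h=0.7292
  candidates: C₊=(7.0977,0.8787) cross=8.677; C₋=(7.0421,-0.5786) cross=-8.677
  mode + wants cross > 0 → take C=(7.0977,0.8787) (cross=8.677)
ex = (C−B)/|BC| = (0.9986,0.0531); ey = (-0.0531,0.9986)
P = B + -1.13·ex + -1.18·ey = (-1.9568,-0.7843)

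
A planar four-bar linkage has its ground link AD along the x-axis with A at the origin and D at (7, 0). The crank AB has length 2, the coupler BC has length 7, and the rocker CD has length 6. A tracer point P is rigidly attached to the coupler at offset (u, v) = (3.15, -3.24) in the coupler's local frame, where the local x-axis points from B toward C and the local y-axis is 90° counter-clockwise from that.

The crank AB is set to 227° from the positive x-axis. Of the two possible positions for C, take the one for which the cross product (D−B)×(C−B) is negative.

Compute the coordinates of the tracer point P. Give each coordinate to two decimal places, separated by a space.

-0.59 -5.92

A=(0,0), D=(7.00,0)
B = A + 2.00·(cos227°, sin227°) = (-1.3640, -1.4627)
|BD| = 8.4909
circle(B,7.00) ∩ circle(D,6.00): a=5.0110, h=4.8877
  candidates: C₊=(2.7301,4.2152) cross=41.501; C₋=(4.4141,-5.4141) cross=-41.501
  mode - wants cross < 0 → take C=(4.4141,-5.4141) (cross=-41.501)
ex = (C−B)/|BC| = (0.8254,-0.5645); ey = (0.5645,0.8254)
P = B + 3.15·ex + -3.24·ey = (-0.5928,-5.9153)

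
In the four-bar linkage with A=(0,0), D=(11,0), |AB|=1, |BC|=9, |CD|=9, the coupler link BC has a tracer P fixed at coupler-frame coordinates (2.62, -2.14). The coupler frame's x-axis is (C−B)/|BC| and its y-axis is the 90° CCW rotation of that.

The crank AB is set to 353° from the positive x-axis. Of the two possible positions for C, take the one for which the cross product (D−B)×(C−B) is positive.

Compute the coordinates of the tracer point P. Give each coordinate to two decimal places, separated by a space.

A=(0,0), D=(11.00,0)
B = A + 1.00·(cos353°, sin353°) = (0.9925, -0.1219)
|BD| = 10.0082
circle(B,9.00) ∩ circle(D,9.00): a=5.0041, h=7.4806
  candidates: C₊=(5.9052,7.4191) cross=74.867; C₋=(6.0874,-7.5410) cross=-74.867
  mode + wants cross > 0 → take C=(5.9052,7.4191) (cross=74.867)
ex = (C−B)/|BC| = (0.5458,0.8379); ey = (-0.8379,0.5458)
P = B + 2.62·ex + -2.14·ey = (4.2157,0.9053)

4.22 0.91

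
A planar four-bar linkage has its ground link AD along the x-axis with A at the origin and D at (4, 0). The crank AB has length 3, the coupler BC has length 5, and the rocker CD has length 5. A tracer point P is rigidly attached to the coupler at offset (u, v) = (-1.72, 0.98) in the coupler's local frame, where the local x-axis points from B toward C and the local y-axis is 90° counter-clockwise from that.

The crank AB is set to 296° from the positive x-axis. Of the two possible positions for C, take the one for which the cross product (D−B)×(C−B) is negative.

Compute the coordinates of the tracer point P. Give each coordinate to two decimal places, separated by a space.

A=(0,0), D=(4.00,0)
B = A + 3.00·(cos296°, sin296°) = (1.3151, -2.6964)
|BD| = 3.8051
circle(B,5.00) ∩ circle(D,5.00): a=1.9026, h=4.6239
  candidates: C₊=(-0.6190,1.9144) cross=17.594; C₋=(5.9341,-4.6108) cross=-17.594
  mode - wants cross < 0 → take C=(5.9341,-4.6108) (cross=-17.594)
ex = (C−B)/|BC| = (0.9238,-0.3829); ey = (0.3829,0.9238)
P = B + -1.72·ex + 0.98·ey = (0.1014,-1.1325)

0.10 -1.13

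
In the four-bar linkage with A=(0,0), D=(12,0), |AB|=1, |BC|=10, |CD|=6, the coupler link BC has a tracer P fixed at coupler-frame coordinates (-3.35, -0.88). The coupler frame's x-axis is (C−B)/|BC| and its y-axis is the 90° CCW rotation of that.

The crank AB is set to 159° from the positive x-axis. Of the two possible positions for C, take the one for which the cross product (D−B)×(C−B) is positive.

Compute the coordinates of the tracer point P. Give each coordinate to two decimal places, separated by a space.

A=(0,0), D=(12.00,0)
B = A + 1.00·(cos159°, sin159°) = (-0.9336, 0.3584)
|BD| = 12.9385
circle(B,10.00) ∩ circle(D,6.00): a=8.9425, h=4.4757
  candidates: C₊=(8.1295,4.5846) cross=57.909; C₋=(7.8815,-4.3633) cross=-57.909
  mode + wants cross > 0 → take C=(8.1295,4.5846) (cross=57.909)
ex = (C−B)/|BC| = (0.9063,0.4226); ey = (-0.4226,0.9063)
P = B + -3.35·ex + -0.88·ey = (-3.5978,-1.8550)

-3.60 -1.85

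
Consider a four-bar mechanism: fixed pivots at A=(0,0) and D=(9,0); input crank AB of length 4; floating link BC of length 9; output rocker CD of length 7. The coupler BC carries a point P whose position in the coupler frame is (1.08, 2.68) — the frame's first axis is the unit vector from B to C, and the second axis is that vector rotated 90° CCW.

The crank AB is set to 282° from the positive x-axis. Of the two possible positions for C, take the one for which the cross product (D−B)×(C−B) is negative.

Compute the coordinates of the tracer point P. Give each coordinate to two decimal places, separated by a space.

A=(0,0), D=(9.00,0)
B = A + 4.00·(cos282°, sin282°) = (0.8316, -3.9126)
|BD| = 9.0571
circle(B,9.00) ∩ circle(D,7.00): a=6.2951, h=6.4321
  candidates: C₊=(3.7304,4.6078) cross=58.256; C₋=(9.2877,-6.9941) cross=-58.256
  mode - wants cross < 0 → take C=(9.2877,-6.9941) (cross=-58.256)
ex = (C−B)/|BC| = (0.9396,-0.3424); ey = (0.3424,0.9396)
P = B + 1.08·ex + 2.68·ey = (2.7640,-1.7644)

2.76 -1.76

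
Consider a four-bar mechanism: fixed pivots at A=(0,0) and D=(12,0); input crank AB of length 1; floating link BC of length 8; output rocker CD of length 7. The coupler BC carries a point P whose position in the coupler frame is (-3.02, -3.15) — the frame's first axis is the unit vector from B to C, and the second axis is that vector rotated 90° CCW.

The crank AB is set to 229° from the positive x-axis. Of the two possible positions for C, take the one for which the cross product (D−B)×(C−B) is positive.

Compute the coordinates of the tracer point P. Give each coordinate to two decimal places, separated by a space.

A=(0,0), D=(12.00,0)
B = A + 1.00·(cos229°, sin229°) = (-0.6561, -0.7547)
|BD| = 12.6785
circle(B,8.00) ∩ circle(D,7.00): a=6.9308, h=3.9955
  candidates: C₊=(6.0246,3.6462) cross=50.657; C₋=(6.5003,-4.3305) cross=-50.657
  mode + wants cross > 0 → take C=(6.0246,3.6462) (cross=50.657)
ex = (C−B)/|BC| = (0.8351,0.5501); ey = (-0.5501,0.8351)
P = B + -3.02·ex + -3.15·ey = (-1.4451,-5.0466)

-1.45 -5.05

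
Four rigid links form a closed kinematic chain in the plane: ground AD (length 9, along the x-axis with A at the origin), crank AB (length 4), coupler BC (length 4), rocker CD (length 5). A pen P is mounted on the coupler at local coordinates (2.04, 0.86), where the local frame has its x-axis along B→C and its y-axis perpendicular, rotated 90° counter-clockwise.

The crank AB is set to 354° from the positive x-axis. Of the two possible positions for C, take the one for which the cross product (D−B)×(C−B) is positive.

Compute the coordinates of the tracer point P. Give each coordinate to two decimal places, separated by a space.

A=(0,0), D=(9.00,0)
B = A + 4.00·(cos354°, sin354°) = (3.9781, -0.4181)
|BD| = 5.0393
circle(B,4.00) ∩ circle(D,5.00): a=1.6267, h=3.6543
  candidates: C₊=(5.2959,3.3586) cross=18.415; C₋=(5.9023,-3.9249) cross=-18.415
  mode + wants cross > 0 → take C=(5.2959,3.3586) (cross=18.415)
ex = (C−B)/|BC| = (0.3295,0.9442); ey = (-0.9442,0.3295)
P = B + 2.04·ex + 0.86·ey = (3.8382,1.7913)

3.84 1.79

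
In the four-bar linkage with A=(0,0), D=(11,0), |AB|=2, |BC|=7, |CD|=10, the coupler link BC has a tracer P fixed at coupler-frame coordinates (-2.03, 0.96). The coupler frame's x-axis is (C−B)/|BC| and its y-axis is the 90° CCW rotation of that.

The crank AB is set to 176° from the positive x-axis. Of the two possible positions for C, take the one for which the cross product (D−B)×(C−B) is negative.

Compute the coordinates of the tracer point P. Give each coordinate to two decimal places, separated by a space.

-2.56 2.31

A=(0,0), D=(11.00,0)
B = A + 2.00·(cos176°, sin176°) = (-1.9951, 0.1395)
|BD| = 12.9959
circle(B,7.00) ∩ circle(D,10.00): a=4.5358, h=5.3317
  candidates: C₊=(2.5976,5.4222) cross=69.290; C₋=(2.4832,-5.2405) cross=-69.290
  mode - wants cross < 0 → take C=(2.4832,-5.2405) (cross=-69.290)
ex = (C−B)/|BC| = (0.6398,-0.7686); ey = (0.7686,0.6398)
P = B + -2.03·ex + 0.96·ey = (-2.5560,2.3139)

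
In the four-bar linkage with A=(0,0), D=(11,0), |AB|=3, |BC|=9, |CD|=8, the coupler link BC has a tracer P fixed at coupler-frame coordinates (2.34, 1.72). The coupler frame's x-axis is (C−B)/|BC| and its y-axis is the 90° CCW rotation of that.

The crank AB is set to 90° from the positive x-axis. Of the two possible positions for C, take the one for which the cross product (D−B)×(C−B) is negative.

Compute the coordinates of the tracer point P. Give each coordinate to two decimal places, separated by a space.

2.67 1.86

A=(0,0), D=(11.00,0)
B = A + 3.00·(cos90°, sin90°) = (0.0000, 3.0000)
|BD| = 11.4018
circle(B,9.00) ∩ circle(D,8.00): a=6.4464, h=6.2805
  candidates: C₊=(7.8717,7.3630) cross=71.608; C₋=(4.5667,-4.7553) cross=-71.608
  mode - wants cross < 0 → take C=(4.5667,-4.7553) (cross=-71.608)
ex = (C−B)/|BC| = (0.5074,-0.8617); ey = (0.8617,0.5074)
P = B + 2.34·ex + 1.72·ey = (2.6695,1.8564)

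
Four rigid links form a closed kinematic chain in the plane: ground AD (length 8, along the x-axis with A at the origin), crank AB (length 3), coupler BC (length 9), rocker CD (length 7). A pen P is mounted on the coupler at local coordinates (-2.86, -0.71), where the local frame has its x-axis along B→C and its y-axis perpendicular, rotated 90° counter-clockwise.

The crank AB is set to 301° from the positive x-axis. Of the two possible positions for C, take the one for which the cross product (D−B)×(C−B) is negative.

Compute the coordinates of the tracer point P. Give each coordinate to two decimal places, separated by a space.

A=(0,0), D=(8.00,0)
B = A + 3.00·(cos301°, sin301°) = (1.5451, -2.5715)
|BD| = 6.9482
circle(B,9.00) ∩ circle(D,7.00): a=5.7769, h=6.9013
  candidates: C₊=(4.3577,5.9777) cross=47.952; C₋=(9.4659,-6.8448) cross=-47.952
  mode - wants cross < 0 → take C=(9.4659,-6.8448) (cross=-47.952)
ex = (C−B)/|BC| = (0.8801,-0.4748); ey = (0.4748,0.8801)
P = B + -2.86·ex + -0.71·ey = (-1.3091,-1.8384)

-1.31 -1.84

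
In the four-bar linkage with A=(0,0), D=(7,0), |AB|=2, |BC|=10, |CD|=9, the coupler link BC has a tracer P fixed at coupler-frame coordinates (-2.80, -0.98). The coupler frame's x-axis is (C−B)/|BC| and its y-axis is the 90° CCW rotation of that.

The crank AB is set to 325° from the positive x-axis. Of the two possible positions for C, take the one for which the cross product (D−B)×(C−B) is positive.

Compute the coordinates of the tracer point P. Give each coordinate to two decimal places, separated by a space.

A=(0,0), D=(7.00,0)
B = A + 2.00·(cos325°, sin325°) = (1.6383, -1.1472)
|BD| = 5.4830
circle(B,10.00) ∩ circle(D,9.00): a=4.4741, h=8.9433
  candidates: C₊=(4.1423,8.5343) cross=49.036; C₋=(7.8845,-8.9564) cross=-49.036
  mode + wants cross > 0 → take C=(4.1423,8.5343) (cross=49.036)
ex = (C−B)/|BC| = (0.2504,0.9681); ey = (-0.9681,0.2504)
P = B + -2.80·ex + -0.98·ey = (1.8860,-4.1033)

1.89 -4.10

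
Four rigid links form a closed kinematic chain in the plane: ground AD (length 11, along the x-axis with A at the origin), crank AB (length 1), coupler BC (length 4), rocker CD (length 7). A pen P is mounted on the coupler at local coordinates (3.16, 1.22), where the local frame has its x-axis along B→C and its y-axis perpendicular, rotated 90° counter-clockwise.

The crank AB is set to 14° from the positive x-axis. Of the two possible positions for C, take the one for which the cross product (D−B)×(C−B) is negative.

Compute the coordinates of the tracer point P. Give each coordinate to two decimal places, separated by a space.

A=(0,0), D=(11.00,0)
B = A + 1.00·(cos14°, sin14°) = (0.9703, 0.2419)
|BD| = 10.0326
circle(B,4.00) ∩ circle(D,7.00): a=3.3717, h=2.1522
  candidates: C₊=(4.3929,2.3122) cross=21.592; C₋=(4.2891,-1.9909) cross=-21.592
  mode - wants cross < 0 → take C=(4.2891,-1.9909) (cross=-21.592)
ex = (C−B)/|BC| = (0.8297,-0.5582); ey = (0.5582,0.8297)
P = B + 3.16·ex + 1.22·ey = (4.2732,-0.5098)

4.27 -0.51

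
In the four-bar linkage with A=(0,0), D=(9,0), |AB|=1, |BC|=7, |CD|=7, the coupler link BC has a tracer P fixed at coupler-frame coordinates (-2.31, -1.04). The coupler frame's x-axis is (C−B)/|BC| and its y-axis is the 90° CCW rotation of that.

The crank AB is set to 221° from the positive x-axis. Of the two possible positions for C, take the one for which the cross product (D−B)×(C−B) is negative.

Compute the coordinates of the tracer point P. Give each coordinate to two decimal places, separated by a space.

A=(0,0), D=(9.00,0)
B = A + 1.00·(cos221°, sin221°) = (-0.7547, -0.6561)
|BD| = 9.7767
circle(B,7.00) ∩ circle(D,7.00): a=4.8884, h=5.0104
  candidates: C₊=(3.7864,4.6710) cross=48.985; C₋=(4.4589,-5.3271) cross=-48.985
  mode - wants cross < 0 → take C=(4.4589,-5.3271) (cross=-48.985)
ex = (C−B)/|BC| = (0.7448,-0.6673); ey = (0.6673,0.7448)
P = B + -2.31·ex + -1.04·ey = (-3.1692,0.1108)

-3.17 0.11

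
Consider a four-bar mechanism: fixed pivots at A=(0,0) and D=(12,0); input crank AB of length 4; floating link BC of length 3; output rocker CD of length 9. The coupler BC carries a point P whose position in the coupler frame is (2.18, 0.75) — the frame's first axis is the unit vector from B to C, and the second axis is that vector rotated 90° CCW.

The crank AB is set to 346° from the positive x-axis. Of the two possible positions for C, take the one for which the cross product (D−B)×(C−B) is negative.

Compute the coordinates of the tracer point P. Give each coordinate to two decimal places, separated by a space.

4.66 -3.14

A=(0,0), D=(12.00,0)
B = A + 4.00·(cos346°, sin346°) = (3.8812, -0.9677)
|BD| = 8.1763
circle(B,3.00) ∩ circle(D,9.00): a=-0.3148, h=2.9834
  candidates: C₊=(3.2155,1.9575) cross=24.393; C₋=(3.9217,-3.9674) cross=-24.393
  mode - wants cross < 0 → take C=(3.9217,-3.9674) (cross=-24.393)
ex = (C−B)/|BC| = (0.0135,-0.9999); ey = (0.9999,0.0135)
P = B + 2.18·ex + 0.75·ey = (4.6605,-3.1374)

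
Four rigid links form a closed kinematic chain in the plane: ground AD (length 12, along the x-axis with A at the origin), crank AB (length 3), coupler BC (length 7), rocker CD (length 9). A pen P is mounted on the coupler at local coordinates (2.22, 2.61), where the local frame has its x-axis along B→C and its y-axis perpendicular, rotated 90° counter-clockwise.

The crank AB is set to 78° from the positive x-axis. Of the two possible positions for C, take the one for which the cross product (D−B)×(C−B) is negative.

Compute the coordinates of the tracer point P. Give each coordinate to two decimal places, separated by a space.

A=(0,0), D=(12.00,0)
B = A + 3.00·(cos78°, sin78°) = (0.6237, 2.9344)
|BD| = 11.7486
circle(B,7.00) ∩ circle(D,9.00): a=4.5125, h=5.3514
  candidates: C₊=(6.3298,6.9892) cross=62.872; C₋=(3.6566,-3.3744) cross=-62.872
  mode - wants cross < 0 → take C=(3.6566,-3.3744) (cross=-62.872)
ex = (C−B)/|BC| = (0.4333,-0.9013); ey = (0.9013,0.4333)
P = B + 2.22·ex + 2.61·ey = (3.9379,2.0644)

3.94 2.06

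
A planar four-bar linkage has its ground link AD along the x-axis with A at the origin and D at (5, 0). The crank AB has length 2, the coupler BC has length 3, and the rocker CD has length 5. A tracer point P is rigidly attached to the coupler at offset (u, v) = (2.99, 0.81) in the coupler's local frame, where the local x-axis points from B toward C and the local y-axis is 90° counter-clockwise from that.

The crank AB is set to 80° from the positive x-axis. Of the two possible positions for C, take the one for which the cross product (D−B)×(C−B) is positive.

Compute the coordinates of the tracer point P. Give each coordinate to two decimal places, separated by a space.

1.71 4.75

A=(0,0), D=(5.00,0)
B = A + 2.00·(cos80°, sin80°) = (0.3473, 1.9696)
|BD| = 5.0524
circle(B,3.00) ∩ circle(D,5.00): a=0.9428, h=2.8480
  candidates: C₊=(2.3258,4.2247) cross=14.389; C₋=(0.1053,-1.0206) cross=-14.389
  mode + wants cross > 0 → take C=(2.3258,4.2247) (cross=14.389)
ex = (C−B)/|BC| = (0.6595,0.7517); ey = (-0.7517,0.6595)
P = B + 2.99·ex + 0.81·ey = (1.7103,4.7514)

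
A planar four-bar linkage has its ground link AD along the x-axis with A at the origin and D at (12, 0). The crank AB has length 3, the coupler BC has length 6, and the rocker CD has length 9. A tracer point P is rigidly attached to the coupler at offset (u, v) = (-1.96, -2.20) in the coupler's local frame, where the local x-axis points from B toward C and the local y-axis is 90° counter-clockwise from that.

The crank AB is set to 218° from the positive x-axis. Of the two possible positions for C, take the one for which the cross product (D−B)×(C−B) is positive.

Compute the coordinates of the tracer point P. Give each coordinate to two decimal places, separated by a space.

A=(0,0), D=(12.00,0)
B = A + 3.00·(cos218°, sin218°) = (-2.3640, -1.8470)
|BD| = 14.4823
circle(B,6.00) ∩ circle(D,9.00): a=5.6875, h=1.9110
  candidates: C₊=(3.0333,0.7738) cross=27.676; C₋=(3.5208,-3.0171) cross=-27.676
  mode + wants cross > 0 → take C=(3.0333,0.7738) (cross=27.676)
ex = (C−B)/|BC| = (0.8996,0.4368); ey = (-0.4368,0.8996)
P = B + -1.96·ex + -2.20·ey = (-3.1662,-4.6821)

-3.17 -4.68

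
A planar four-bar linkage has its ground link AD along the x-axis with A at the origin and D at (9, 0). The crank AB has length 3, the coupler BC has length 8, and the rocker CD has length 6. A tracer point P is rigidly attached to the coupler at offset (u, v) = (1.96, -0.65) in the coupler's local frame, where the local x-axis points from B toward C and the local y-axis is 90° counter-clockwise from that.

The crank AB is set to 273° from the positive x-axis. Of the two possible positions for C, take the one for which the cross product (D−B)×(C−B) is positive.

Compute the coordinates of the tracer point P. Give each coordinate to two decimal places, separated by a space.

A=(0,0), D=(9.00,0)
B = A + 3.00·(cos273°, sin273°) = (0.1570, -2.9959)
|BD| = 9.3367
circle(B,8.00) ∩ circle(D,6.00): a=6.1678, h=5.0949
  candidates: C₊=(4.3639,3.8087) cross=47.570; C₋=(7.6335,-5.8423) cross=-47.570
  mode + wants cross > 0 → take C=(4.3639,3.8087) (cross=47.570)
ex = (C−B)/|BC| = (0.5259,0.8506); ey = (-0.8506,0.5259)
P = B + 1.96·ex + -0.65·ey = (1.7406,-1.6706)

1.74 -1.67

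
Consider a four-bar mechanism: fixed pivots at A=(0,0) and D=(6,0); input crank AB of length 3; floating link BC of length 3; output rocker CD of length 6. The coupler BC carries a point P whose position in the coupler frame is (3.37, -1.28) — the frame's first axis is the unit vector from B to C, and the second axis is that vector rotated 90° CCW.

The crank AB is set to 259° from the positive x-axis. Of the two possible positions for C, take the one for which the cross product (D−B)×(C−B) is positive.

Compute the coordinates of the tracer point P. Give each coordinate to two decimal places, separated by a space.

A=(0,0), D=(6.00,0)
B = A + 3.00·(cos259°, sin259°) = (-0.5724, -2.9449)
|BD| = 7.2020
circle(B,3.00) ∩ circle(D,6.00): a=1.7265, h=2.4534
  candidates: C₊=(0.0000,0.0000) cross=17.669; C₋=(2.0064,-4.4778) cross=-17.669
  mode + wants cross > 0 → take C=(0.0000,0.0000) (cross=17.669)
ex = (C−B)/|BC| = (0.1908,0.9816); ey = (-0.9816,0.1908)
P = B + 3.37·ex + -1.28·ey = (1.3271,0.1190)

1.33 0.12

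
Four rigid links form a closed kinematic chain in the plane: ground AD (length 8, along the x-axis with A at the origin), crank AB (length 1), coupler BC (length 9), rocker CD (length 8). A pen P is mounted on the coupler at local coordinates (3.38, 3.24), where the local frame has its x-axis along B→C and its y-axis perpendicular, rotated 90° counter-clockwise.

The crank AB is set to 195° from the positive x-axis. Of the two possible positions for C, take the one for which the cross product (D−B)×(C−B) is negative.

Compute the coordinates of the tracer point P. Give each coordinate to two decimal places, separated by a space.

3.68 -0.86

A=(0,0), D=(8.00,0)
B = A + 1.00·(cos195°, sin195°) = (-0.9659, -0.2588)
|BD| = 8.9697
circle(B,9.00) ∩ circle(D,8.00): a=5.4325, h=7.1755
  candidates: C₊=(4.2572,7.0705) cross=64.362; C₋=(4.6713,-7.2746) cross=-64.362
  mode - wants cross < 0 → take C=(4.6713,-7.2746) (cross=-64.362)
ex = (C−B)/|BC| = (0.6264,-0.7795); ey = (0.7795,0.6264)
P = B + 3.38·ex + 3.24·ey = (3.6769,-0.8642)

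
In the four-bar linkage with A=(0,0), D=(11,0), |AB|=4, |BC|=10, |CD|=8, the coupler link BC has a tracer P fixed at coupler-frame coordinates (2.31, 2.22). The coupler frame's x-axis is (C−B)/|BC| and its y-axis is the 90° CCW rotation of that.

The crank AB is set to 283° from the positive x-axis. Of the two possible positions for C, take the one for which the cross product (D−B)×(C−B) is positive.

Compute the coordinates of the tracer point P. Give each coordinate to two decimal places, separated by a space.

-0.19 -0.89

A=(0,0), D=(11.00,0)
B = A + 4.00·(cos283°, sin283°) = (0.8998, -3.8975)
|BD| = 10.8261
circle(B,10.00) ∩ circle(D,8.00): a=7.0757, h=7.0664
  candidates: C₊=(4.9571,5.2425) cross=76.502; C₋=(10.0450,-7.9428) cross=-76.502
  mode + wants cross > 0 → take C=(4.9571,5.2425) (cross=76.502)
ex = (C−B)/|BC| = (0.4057,0.9140); ey = (-0.9140,0.4057)
P = B + 2.31·ex + 2.22·ey = (-0.1920,-0.8854)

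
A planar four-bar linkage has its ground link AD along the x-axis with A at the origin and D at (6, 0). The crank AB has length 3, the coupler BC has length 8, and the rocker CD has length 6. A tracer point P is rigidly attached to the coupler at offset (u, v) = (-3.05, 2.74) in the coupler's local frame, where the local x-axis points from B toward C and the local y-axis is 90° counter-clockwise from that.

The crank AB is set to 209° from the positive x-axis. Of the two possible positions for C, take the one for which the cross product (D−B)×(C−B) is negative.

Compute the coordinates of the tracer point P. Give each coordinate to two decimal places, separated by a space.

A=(0,0), D=(6.00,0)
B = A + 3.00·(cos209°, sin209°) = (-2.6239, -1.4544)
|BD| = 8.7456
circle(B,8.00) ∩ circle(D,6.00): a=5.9736, h=5.3213
  candidates: C₊=(2.3816,4.7862) cross=46.538; C₋=(4.1515,-5.7082) cross=-46.538
  mode - wants cross < 0 → take C=(4.1515,-5.7082) (cross=-46.538)
ex = (C−B)/|BC| = (0.8469,-0.5317); ey = (0.5317,0.8469)
P = B + -3.05·ex + 2.74·ey = (-3.7501,2.4879)

-3.75 2.49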